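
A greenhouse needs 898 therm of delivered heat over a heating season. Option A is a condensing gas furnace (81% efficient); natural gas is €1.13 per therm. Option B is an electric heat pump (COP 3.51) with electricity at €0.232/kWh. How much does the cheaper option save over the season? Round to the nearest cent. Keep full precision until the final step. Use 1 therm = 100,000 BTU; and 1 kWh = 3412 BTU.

€486.83

Heat load = 898 therm × 100,000 = 89,800,000 BTU
Gas: input = 89,800,000 / 0.810 = 110,864,198 BTU = 1,109 therm → 1,109 × €1.13 = €1,252.77
Heat pump: 89,800,000 BTU / 3412 = 26,320 kWh heat; / 3.51 = 7,498 kWh in → × €0.232 = €1,739.60
Difference = |€1,252.77 − €1,739.60| = €486.83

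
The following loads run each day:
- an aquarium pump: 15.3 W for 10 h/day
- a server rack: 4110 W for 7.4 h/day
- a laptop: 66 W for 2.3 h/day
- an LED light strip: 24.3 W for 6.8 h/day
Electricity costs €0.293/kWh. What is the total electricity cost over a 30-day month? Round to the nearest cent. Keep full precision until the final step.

€271.47

aquarium pump: 15.3 W × 10 h × 30 d = 4,590 Wh = 4.59 kWh
server rack: 4110 W × 7.4 h × 30 d = 912,420 Wh = 912.4 kWh
laptop: 66 W × 2.3 h × 30 d = 4,554 Wh = 4.554 kWh
LED light strip: 24.3 W × 6.8 h × 30 d = 4,957 Wh = 4.957 kWh
Total energy = 4.59 + 912.4 + 4.554 + 4.957 = 926.5 kWh
Cost = 926.5 kWh × €0.293 = €271.47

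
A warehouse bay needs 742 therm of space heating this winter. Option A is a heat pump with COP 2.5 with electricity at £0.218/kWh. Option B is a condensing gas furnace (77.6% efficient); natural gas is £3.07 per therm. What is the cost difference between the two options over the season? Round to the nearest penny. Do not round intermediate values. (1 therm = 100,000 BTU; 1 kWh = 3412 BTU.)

£1039.17

Heat load = 742 therm × 100,000 = 74,200,000 BTU
Gas: input = 74,200,000 / 0.776 = 95,618,557 BTU = 956.2 therm → 956.2 × £3.07 = £2,935.49
Heat pump: 74,200,000 BTU / 3412 = 21,750 kWh heat; / 2.5 = 8,699 kWh in → × £0.218 = £1,896.32
Difference = |£2,935.49 − £1,896.32| = £1,039.17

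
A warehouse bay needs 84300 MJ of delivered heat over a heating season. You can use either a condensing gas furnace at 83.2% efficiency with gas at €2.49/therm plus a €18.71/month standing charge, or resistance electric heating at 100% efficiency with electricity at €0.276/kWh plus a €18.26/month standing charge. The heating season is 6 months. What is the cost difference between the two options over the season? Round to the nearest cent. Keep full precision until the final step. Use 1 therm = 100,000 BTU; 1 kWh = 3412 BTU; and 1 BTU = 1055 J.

Heat load = 84300 MJ = 84,300,000,000 J / 1055 = 79,905,213 BTU
Gas: input = 79,905,213 / 0.832 = 96,039,920 BTU = 960.4 therm → 960.4 × €2.49 = €2,391.39; + 6 × €18.71 standing = €2,503.65
Electric: 79,905,213 BTU / 3412 = 23,420 kWh → × €0.276 = €6,463.61; + 6 × €18.26 standing = €6,573.17
Difference = |€2,503.65 − €6,573.17| = €4,069.52

€4069.52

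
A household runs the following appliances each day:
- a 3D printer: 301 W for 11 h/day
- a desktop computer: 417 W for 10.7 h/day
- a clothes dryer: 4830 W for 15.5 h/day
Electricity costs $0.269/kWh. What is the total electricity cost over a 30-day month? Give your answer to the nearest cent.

3D printer: 301 W × 11 h × 30 d = 99,330 Wh = 99.33 kWh
desktop computer: 417 W × 10.7 h × 30 d = 133,857 Wh = 133.9 kWh
clothes dryer: 4830 W × 15.5 h × 30 d = 2,245,950 Wh = 2,246 kWh
Total energy = 99.33 + 133.9 + 2,246 = 2,479 kWh
Cost = 2,479 kWh × $0.269 = $666.89

$666.89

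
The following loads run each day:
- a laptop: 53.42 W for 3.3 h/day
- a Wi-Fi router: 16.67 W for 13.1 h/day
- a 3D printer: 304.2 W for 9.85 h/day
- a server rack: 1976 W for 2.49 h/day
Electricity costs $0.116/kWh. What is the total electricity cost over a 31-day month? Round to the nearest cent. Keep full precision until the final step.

$29.89

laptop: 53.42 W × 3.3 h × 31 d = 5,465 Wh = 5.465 kWh
Wi-Fi router: 16.67 W × 13.1 h × 31 d = 6,770 Wh = 6.77 kWh
3D printer: 304.2 W × 9.85 h × 31 d = 92,887 Wh = 92.89 kWh
server rack: 1976 W × 2.49 h × 31 d = 152,527 Wh = 152.5 kWh
Total energy = 5.465 + 6.77 + 92.89 + 152.5 = 257.6 kWh
Cost = 257.6 kWh × $0.116 = $29.89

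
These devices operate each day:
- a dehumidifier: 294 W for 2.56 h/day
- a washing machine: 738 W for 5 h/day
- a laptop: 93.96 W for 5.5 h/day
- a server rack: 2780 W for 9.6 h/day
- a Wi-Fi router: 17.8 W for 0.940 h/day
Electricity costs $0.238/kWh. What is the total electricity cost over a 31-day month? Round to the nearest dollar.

$234

dehumidifier: 294 W × 2.56 h × 31 d = 23,332 Wh = 23.33 kWh
washing machine: 738 W × 5 h × 31 d = 114,390 Wh = 114.4 kWh
laptop: 93.96 W × 5.5 h × 31 d = 16,020 Wh = 16.02 kWh
server rack: 2780 W × 9.6 h × 31 d = 827,328 Wh = 827.3 kWh
Wi-Fi router: 17.8 W × 0.940 h × 31 d = 519 Wh = 0.5187 kWh
Total energy = 23.33 + 114.4 + 16.02 + 827.3 + 0.5187 = 981.6 kWh
Cost = 981.6 kWh × $0.238 = $233.62 ≈ $234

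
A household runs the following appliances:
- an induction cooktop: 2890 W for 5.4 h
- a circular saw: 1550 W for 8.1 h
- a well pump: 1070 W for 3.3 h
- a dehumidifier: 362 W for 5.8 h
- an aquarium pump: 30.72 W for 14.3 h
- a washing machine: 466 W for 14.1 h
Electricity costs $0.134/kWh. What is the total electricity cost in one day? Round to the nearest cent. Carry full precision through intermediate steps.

induction cooktop: 2890 W × 5.4 h = 15,606 Wh = 15.61 kWh
circular saw: 1550 W × 8.1 h = 12,555 Wh = 12.55 kWh
well pump: 1070 W × 3.3 h = 3,531 Wh = 3.531 kWh
dehumidifier: 362 W × 5.8 h = 2,100 Wh = 2.1 kWh
aquarium pump: 30.72 W × 14.3 h = 439 Wh = 0.4393 kWh
washing machine: 466 W × 14.1 h = 6,571 Wh = 6.571 kWh
Total energy = 15.61 + 12.55 + 3.531 + 2.1 + 0.4393 + 6.571 = 40.8 kWh
Cost = 40.8 kWh × $0.134 = $5.47

$5.47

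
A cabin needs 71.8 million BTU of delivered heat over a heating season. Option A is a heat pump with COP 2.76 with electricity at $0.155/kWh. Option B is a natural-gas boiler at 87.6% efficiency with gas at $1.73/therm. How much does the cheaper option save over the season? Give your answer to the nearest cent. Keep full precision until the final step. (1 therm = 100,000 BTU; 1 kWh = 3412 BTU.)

$236.18

Heat load = 71.8 × 10⁶ BTU = 71,800,000 BTU
Gas: input = 71,800,000 / 0.876 = 81,963,470 BTU = 819.6 therm → 819.6 × $1.73 = $1,417.97
Heat pump: 71,800,000 BTU / 3412 = 21,040 kWh heat; / 2.76 = 7,624 kWh in → × $0.155 = $1,181.78
Difference = |$1,417.97 − $1,181.78| = $236.18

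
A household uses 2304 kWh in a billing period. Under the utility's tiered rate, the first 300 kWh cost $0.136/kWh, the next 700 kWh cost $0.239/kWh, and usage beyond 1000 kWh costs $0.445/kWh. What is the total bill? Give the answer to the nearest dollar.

First 300 kWh × $0.136 = $40.80
Next 700 kWh × $0.239 = $167.30
Remaining 1304 kWh × $0.445 = $580.28
Total = $788.38 ≈ $788

$788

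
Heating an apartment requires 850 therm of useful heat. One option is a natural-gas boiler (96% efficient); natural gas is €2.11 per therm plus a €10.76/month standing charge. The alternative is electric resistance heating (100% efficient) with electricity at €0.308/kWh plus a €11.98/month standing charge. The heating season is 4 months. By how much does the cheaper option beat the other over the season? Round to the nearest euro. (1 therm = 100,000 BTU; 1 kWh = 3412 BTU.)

Heat load = 850 therm × 100,000 = 85,000,000 BTU
Gas: input = 85,000,000 / 0.96 = 88,541,667 BTU = 885.4 therm → 885.4 × €2.11 = €1,868.23; + 4 × €10.76 standing = €1,911.27
Electric: 85,000,000 BTU / 3412 = 24,910 kWh → × €0.308 = €7,672.92; + 4 × €11.98 standing = €7,720.84
Difference = |€1,911.27 − €7,720.84| = €5,809.57 ≈ €5810

€5810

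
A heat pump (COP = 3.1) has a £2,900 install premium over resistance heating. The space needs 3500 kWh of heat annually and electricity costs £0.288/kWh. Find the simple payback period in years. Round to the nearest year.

4 years

Resistance: 3500 kWh × £0.288 = £1,008.00/yr
Heat pump: 3500 / 3.1 = 1129 kWh in → × £0.288 = £325.16/yr
Annual savings = £682.84
Payback = £2,900 / £682.84 = 4.25 years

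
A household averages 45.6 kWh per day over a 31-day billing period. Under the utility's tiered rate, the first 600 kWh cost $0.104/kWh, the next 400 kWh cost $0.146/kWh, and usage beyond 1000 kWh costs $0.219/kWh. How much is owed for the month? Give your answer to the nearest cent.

Usage = 45.6 kWh/day × 31 days = 1413.6 kWh
First 600 kWh × $0.104 = $62.40
Next 400 kWh × $0.146 = $58.40
Remaining 413.6 kWh × $0.219 = $90.58
Total = $211.38

$211.38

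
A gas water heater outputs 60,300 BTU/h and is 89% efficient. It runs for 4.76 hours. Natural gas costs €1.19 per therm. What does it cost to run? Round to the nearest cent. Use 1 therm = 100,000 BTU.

Heat delivered = 60,300 BTU/h × 4.76 h = 287,028 BTU
Gas input = 287,028 / 0.89 = 322,503 BTU
= 322,503 / 100,000 = 3.225 therm
Cost = 3.225 × €1.19/therm = €3.84

€3.84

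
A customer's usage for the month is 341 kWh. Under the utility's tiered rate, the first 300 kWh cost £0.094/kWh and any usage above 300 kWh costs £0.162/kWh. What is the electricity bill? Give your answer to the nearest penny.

First 300 kWh × £0.094 = £28.20
Remaining 41 kWh × £0.162 = £6.64
Total = £34.84

£34.84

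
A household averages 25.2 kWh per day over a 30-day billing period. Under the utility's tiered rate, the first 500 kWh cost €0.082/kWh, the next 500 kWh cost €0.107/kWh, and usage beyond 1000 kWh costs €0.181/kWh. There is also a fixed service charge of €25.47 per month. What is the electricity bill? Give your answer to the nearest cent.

€93.86

Usage = 25.2 kWh/day × 30 days = 756 kWh
First 500 kWh × €0.082 = €41.00
Next 256 kWh × €0.107 = €27.39
Remaining tier: 0 kWh (not reached)
Energy charge = €68.39; + service €25.47 = €93.86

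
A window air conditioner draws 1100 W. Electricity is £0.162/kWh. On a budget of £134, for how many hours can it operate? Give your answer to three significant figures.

752 h

Energy budget = £134 / £0.162 per kWh = 827.2 kWh = 827,160 Wh
Runtime = 827,160 Wh / 1100 W = 752 h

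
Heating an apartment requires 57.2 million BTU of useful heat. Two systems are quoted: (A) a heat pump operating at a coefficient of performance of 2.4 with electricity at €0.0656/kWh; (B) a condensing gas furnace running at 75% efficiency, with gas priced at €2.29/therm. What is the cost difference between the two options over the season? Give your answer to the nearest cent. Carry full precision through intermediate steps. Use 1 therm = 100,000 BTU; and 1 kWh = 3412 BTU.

€1288.28

Heat load = 57.2 × 10⁶ BTU = 57,200,000 BTU
Gas: input = 57,200,000 / 0.75 = 76,266,667 BTU = 762.7 therm → 762.7 × €2.29 = €1,746.51
Heat pump: 57,200,000 BTU / 3412 = 16,760 kWh heat; / 2.4 = 6,985 kWh in → × €0.0656 = €458.23
Difference = |€1,746.51 − €458.23| = €1,288.28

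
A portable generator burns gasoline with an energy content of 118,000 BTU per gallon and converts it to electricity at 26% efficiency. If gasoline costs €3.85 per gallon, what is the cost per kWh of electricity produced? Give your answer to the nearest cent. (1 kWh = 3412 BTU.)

€0.43

Electrical output per gallon = 118,000 BTU × 0.26 / 3412 BTU/kWh = 8.992 kWh
Cost per kWh = €3.85 / 8.992 kWh = €0.428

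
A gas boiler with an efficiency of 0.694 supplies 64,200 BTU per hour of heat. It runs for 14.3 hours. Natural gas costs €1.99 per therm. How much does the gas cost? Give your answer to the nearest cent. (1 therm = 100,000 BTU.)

€26.32

Heat delivered = 64,200 BTU/h × 14.3 h = 918,060 BTU
Gas input = 918,060 / 0.694 = 1,322,853 BTU
= 1,322,853 / 100,000 = 13.23 therm
Cost = 13.23 × €1.99/therm = €26.32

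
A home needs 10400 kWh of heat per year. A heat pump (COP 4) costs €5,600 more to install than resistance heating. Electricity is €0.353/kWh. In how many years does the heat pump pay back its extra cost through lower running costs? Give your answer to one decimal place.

2.0 years

Resistance: 10400 kWh × €0.353 = €3,671.20/yr
Heat pump: 10400 / 4 = 2600 kWh in → × €0.353 = €917.80/yr
Annual savings = €2,753.40
Payback = €5,600 / €2,753.40 = 2.03 years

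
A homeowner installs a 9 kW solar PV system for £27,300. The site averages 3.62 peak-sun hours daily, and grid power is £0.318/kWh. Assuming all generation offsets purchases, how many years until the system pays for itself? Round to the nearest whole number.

Daily generation = 9 kW × 3.62 h = 32.58 kWh
Annual generation = 32.58 × 365 = 11892 kWh
Annual savings = 11892 × £0.318 = £3,781.56
Payback = £27,300 / £3,781.56 = 7.22 years

7 years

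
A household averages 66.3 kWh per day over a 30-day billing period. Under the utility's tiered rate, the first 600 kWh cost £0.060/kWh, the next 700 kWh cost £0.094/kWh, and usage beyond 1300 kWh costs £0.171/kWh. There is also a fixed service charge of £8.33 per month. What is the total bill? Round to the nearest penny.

Usage = 66.3 kWh/day × 30 days = 1989 kWh
First 600 kWh × £0.060 = £36.00
Next 700 kWh × £0.094 = £65.80
Remaining 689 kWh × £0.171 = £117.82
Energy charge = £219.62; + service £8.33 = £227.95

£227.95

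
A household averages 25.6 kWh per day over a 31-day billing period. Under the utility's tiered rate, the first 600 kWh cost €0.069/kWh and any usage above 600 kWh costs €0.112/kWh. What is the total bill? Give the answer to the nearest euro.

€63

Usage = 25.6 kWh/day × 31 days = 793.6 kWh
First 600 kWh × €0.069 = €41.40
Remaining 193.6 kWh × €0.112 = €21.68
Total = €63.08 ≈ €63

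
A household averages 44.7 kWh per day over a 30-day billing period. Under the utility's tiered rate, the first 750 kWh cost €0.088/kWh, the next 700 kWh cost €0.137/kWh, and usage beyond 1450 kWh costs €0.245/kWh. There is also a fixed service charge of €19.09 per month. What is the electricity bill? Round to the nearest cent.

€166.06

Usage = 44.7 kWh/day × 30 days = 1341 kWh
First 750 kWh × €0.088 = €66.00
Next 591 kWh × €0.137 = €80.97
Remaining tier: 0 kWh (not reached)
Energy charge = €146.97; + service €19.09 = €166.06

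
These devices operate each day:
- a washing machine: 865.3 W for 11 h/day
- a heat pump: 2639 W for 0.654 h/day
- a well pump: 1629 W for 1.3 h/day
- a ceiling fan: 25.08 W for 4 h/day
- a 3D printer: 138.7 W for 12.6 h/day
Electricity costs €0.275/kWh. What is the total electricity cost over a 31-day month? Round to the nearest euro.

€130

washing machine: 865.3 W × 11 h × 31 d = 295,067 Wh = 295.1 kWh
heat pump: 2639 W × 0.654 h × 31 d = 53,503 Wh = 53.5 kWh
well pump: 1629 W × 1.3 h × 31 d = 65,649 Wh = 65.65 kWh
ceiling fan: 25.08 W × 4 h × 31 d = 3,110 Wh = 3.11 kWh
3D printer: 138.7 W × 12.6 h × 31 d = 54,176 Wh = 54.18 kWh
Total energy = 295.1 + 53.5 + 65.65 + 3.11 + 54.18 = 471.5 kWh
Cost = 471.5 kWh × €0.275 = €129.66 ≈ €130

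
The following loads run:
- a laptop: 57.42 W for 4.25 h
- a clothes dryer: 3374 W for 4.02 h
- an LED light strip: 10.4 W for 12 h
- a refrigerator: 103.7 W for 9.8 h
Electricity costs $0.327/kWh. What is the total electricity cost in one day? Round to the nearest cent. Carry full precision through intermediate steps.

laptop: 57.42 W × 4.25 h = 244 Wh = 0.244 kWh
clothes dryer: 3374 W × 4.02 h = 13,563 Wh = 13.56 kWh
LED light strip: 10.4 W × 12 h = 125 Wh = 0.1248 kWh
refrigerator: 103.7 W × 9.8 h = 1,016 Wh = 1.016 kWh
Total energy = 0.244 + 13.56 + 0.1248 + 1.016 = 14.95 kWh
Cost = 14.95 kWh × $0.327 = $4.89

$4.89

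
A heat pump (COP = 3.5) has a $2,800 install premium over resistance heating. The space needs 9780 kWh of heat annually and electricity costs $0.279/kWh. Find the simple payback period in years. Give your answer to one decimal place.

1.4 years

Resistance: 9780 kWh × $0.279 = $2,728.62/yr
Heat pump: 9780 / 3.5 = 2794 kWh in → × $0.279 = $779.61/yr
Annual savings = $1,949.01
Payback = $2,800 / $1,949.01 = 1.44 years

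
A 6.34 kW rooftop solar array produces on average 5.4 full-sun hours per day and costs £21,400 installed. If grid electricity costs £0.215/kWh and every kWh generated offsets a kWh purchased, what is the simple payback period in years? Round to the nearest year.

8 years

Daily generation = 6.34 kW × 5.4 h = 34.24 kWh
Annual generation = 34.24 × 365 = 12496 kWh
Annual savings = 12496 × £0.215 = £2,686.67
Payback = £21,400 / £2,686.67 = 7.97 years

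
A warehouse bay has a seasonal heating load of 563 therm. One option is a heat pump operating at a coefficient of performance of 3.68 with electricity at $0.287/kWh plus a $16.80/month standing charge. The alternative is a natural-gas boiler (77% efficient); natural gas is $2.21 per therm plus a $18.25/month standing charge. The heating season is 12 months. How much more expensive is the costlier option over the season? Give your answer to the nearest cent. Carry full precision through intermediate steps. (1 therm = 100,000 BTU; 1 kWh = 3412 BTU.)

Heat load = 563 therm × 100,000 = 56,300,000 BTU
Gas: input = 56,300,000 / 0.77 = 73,116,883 BTU = 731.2 therm → 731.2 × $2.21 = $1,615.88; + 12 × $18.25 standing = $1,834.88
Heat pump: 56,300,000 BTU / 3412 = 16,500 kWh heat; / 3.68 = 4,484 kWh in → × $0.287 = $1,286.87; + 12 × $16.80 standing = $1,488.47
Difference = |$1,834.88 − $1,488.47| = $346.42

$346.42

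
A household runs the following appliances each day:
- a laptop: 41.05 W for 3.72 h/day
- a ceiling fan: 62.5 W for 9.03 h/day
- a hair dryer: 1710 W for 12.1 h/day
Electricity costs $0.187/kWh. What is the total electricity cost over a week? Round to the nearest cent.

$28.02

laptop: 41.05 W × 3.72 h × 7 d = 1,069 Wh = 1.069 kWh
ceiling fan: 62.5 W × 9.03 h × 7 d = 3,951 Wh = 3.951 kWh
hair dryer: 1710 W × 12.1 h × 7 d = 144,837 Wh = 144.8 kWh
Total energy = 1.069 + 3.951 + 144.8 = 149.9 kWh
Cost = 149.9 kWh × $0.187 = $28.02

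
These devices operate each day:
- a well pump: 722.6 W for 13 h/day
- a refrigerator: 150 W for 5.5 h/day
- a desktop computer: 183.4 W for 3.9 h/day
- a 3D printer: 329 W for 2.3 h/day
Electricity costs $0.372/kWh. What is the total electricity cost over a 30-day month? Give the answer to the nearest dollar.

$130

well pump: 722.6 W × 13 h × 30 d = 281,814 Wh = 281.8 kWh
refrigerator: 150 W × 5.5 h × 30 d = 24,750 Wh = 24.75 kWh
desktop computer: 183.4 W × 3.9 h × 30 d = 21,458 Wh = 21.46 kWh
3D printer: 329 W × 2.3 h × 30 d = 22,701 Wh = 22.7 kWh
Total energy = 281.8 + 24.75 + 21.46 + 22.7 = 350.7 kWh
Cost = 350.7 kWh × $0.372 = $130.47 ≈ $130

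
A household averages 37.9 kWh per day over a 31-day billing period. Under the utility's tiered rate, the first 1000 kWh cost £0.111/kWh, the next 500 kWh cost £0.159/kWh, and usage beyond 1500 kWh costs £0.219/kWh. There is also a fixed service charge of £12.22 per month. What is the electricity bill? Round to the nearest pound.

Usage = 37.9 kWh/day × 31 days = 1174.9 kWh
First 1000 kWh × £0.111 = £111.00
Next 174.9 kWh × £0.159 = £27.81
Remaining tier: 0 kWh (not reached)
Energy charge = £138.81; + service £12.22 = £151.03 ≈ £151

£151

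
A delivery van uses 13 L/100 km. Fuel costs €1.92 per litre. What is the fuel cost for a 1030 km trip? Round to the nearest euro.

Fuel = 13 L/100 km × 1030 km / 100 = 133.9 L
Cost = 133.9 L × €1.92/L = €257.09 ≈ €257

€257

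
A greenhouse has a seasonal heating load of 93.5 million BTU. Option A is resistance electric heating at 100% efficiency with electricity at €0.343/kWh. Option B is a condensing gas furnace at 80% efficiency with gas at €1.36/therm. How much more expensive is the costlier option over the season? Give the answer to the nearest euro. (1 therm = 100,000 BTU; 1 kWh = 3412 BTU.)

€7810

Heat load = 93.5 × 10⁶ BTU = 93,500,000 BTU
Gas: input = 93,500,000 / 0.80 = 116,875,000 BTU = 1,169 therm → 1,169 × €1.36 = €1,589.50
Electric: 93,500,000 BTU / 3412 = 27,400 kWh → × €0.343 = €9,399.33
Difference = |€1,589.50 − €9,399.33| = €7,809.83 ≈ €7810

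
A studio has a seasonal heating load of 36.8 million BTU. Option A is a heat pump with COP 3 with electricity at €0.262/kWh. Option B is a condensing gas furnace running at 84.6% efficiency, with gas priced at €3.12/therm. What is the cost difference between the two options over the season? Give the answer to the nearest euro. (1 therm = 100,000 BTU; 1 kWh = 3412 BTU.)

€415

Heat load = 36.8 × 10⁶ BTU = 36,800,000 BTU
Gas: input = 36,800,000 / 0.846 = 43,498,818 BTU = 435 therm → 435 × €3.12 = €1,357.16
Heat pump: 36,800,000 BTU / 3412 = 10,790 kWh heat; / 3 = 3,595 kWh in → × €0.262 = €941.93
Difference = |€1,357.16 − €941.93| = €415.23 ≈ €415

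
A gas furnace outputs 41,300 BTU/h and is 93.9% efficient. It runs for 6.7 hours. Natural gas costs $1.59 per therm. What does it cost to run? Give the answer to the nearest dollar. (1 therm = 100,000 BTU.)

Heat delivered = 41,300 BTU/h × 6.7 h = 276,710 BTU
Gas input = 276,710 / 0.939 = 294,686 BTU
= 294,686 / 100,000 = 2.947 therm
Cost = 2.947 × $1.59/therm = $4.69 ≈ $5

$5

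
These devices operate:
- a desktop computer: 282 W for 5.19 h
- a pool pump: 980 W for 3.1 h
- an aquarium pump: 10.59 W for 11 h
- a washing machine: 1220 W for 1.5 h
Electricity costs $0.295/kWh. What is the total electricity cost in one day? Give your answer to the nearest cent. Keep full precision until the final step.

$1.90

desktop computer: 282 W × 5.19 h = 1,464 Wh = 1.464 kWh
pool pump: 980 W × 3.1 h = 3,038 Wh = 3.038 kWh
aquarium pump: 10.59 W × 11 h = 116 Wh = 0.1165 kWh
washing machine: 1220 W × 1.5 h = 1,830 Wh = 1.83 kWh
Total energy = 1.464 + 3.038 + 0.1165 + 1.83 = 6.448 kWh
Cost = 6.448 kWh × $0.295 = $1.90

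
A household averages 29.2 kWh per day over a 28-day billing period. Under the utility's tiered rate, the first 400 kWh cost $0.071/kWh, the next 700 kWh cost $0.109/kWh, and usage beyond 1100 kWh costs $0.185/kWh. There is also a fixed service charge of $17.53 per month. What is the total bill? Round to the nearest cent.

Usage = 29.2 kWh/day × 28 days = 817.6 kWh
First 400 kWh × $0.071 = $28.40
Next 417.6 kWh × $0.109 = $45.52
Remaining tier: 0 kWh (not reached)
Energy charge = $73.92; + service $17.53 = $91.45

$91.45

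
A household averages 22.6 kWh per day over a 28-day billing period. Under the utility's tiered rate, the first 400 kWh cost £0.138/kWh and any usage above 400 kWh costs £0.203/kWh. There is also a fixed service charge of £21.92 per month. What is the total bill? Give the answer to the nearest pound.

Usage = 22.6 kWh/day × 28 days = 632.8 kWh
First 400 kWh × £0.138 = £55.20
Remaining 232.8 kWh × £0.203 = £47.26
Energy charge = £102.46; + service £21.92 = £124.38 ≈ £124

£124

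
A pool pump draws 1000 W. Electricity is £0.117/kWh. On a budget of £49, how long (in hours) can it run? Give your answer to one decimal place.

Energy budget = £49 / £0.117 per kWh = 418.8 kWh = 418,803 Wh
Runtime = 418,803 Wh / 1000 W = 418.8 h

418.8 h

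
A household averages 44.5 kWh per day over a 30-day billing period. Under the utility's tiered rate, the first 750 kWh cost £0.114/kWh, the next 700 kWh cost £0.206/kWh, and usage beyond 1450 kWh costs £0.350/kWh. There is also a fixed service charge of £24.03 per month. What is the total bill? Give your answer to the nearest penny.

£230.04

Usage = 44.5 kWh/day × 30 days = 1335 kWh
First 750 kWh × £0.114 = £85.50
Next 585 kWh × £0.206 = £120.51
Remaining tier: 0 kWh (not reached)
Energy charge = £206.01; + service £24.03 = £230.04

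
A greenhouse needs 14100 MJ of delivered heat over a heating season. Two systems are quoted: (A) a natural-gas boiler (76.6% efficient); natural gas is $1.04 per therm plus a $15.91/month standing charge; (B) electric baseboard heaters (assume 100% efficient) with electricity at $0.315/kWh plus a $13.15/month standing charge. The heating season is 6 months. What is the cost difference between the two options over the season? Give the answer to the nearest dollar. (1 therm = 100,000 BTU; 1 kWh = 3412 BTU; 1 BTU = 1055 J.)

$1036

Heat load = 14100 MJ = 14,100,000,000 J / 1055 = 13,364,929 BTU
Gas: input = 13,364,929 / 0.766 = 17,447,688 BTU = 174.5 therm → 174.5 × $1.04 = $181.46; + 6 × $15.91 standing = $276.92
Electric: 13,364,929 BTU / 3412 = 3,917 kWh → × $0.315 = $1,233.87; + 6 × $13.15 standing = $1,312.77
Difference = |$276.92 − $1,312.77| = $1,035.85 ≈ $1036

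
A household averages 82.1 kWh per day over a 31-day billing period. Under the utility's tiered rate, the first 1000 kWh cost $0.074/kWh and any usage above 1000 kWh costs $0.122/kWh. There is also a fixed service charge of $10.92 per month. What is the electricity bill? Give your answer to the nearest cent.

Usage = 82.1 kWh/day × 31 days = 2545.1 kWh
First 1000 kWh × $0.074 = $74.00
Remaining 1545.1 kWh × $0.122 = $188.50
Energy charge = $262.50; + service $10.92 = $273.42

$273.42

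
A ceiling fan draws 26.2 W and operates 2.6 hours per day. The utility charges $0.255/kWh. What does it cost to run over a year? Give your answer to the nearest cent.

$6.34

Energy = 26.2 W × 2.6 h/day × 365 days = 24,864 Wh = 24.86 kWh
Cost = 24.86 kWh × $0.255/kWh = $6.34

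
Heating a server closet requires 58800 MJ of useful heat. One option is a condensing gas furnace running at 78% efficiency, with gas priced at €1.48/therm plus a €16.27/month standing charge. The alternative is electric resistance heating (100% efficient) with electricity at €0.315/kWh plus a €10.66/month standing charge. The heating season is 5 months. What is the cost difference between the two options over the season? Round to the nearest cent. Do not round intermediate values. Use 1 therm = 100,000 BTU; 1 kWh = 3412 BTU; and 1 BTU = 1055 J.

Heat load = 58800 MJ = 58,800,000,000 J / 1055 = 55,734,597 BTU
Gas: input = 55,734,597 / 0.78 = 71,454,612 BTU = 714.5 therm → 714.5 × €1.48 = €1,057.53; + 5 × €16.27 standing = €1,138.88
Electric: 55,734,597 BTU / 3412 = 16,330 kWh → × €0.315 = €5,145.49; + 5 × €10.66 standing = €5,198.79
Difference = |€1,138.88 − €5,198.79| = €4,059.91

€4059.91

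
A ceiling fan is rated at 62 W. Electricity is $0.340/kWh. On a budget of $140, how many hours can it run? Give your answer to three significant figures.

Energy budget = $140 / $0.340 per kWh = 411.8 kWh = 411,765 Wh
Runtime = 411,765 Wh / 62 W = 6,641 h

6640 h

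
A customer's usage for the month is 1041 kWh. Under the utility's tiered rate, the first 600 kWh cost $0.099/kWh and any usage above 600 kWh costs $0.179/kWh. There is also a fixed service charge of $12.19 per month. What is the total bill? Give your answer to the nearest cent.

First 600 kWh × $0.099 = $59.40
Remaining 441 kWh × $0.179 = $78.94
Energy charge = $138.34; + service $12.19 = $150.53

$150.53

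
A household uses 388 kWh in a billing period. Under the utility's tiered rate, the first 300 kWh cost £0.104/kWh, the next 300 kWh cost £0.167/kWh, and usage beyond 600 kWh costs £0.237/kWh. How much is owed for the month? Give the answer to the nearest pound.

£46

First 300 kWh × £0.104 = £31.20
Next 88 kWh × £0.167 = £14.70
Remaining tier: 0 kWh (not reached)
Total = £45.90 ≈ £46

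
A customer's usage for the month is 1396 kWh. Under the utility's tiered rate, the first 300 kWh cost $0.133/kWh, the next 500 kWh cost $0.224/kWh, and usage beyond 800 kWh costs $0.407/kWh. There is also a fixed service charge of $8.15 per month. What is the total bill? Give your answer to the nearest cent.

$402.62

First 300 kWh × $0.133 = $39.90
Next 500 kWh × $0.224 = $112.00
Remaining 596 kWh × $0.407 = $242.57
Energy charge = $394.47; + service $8.15 = $402.62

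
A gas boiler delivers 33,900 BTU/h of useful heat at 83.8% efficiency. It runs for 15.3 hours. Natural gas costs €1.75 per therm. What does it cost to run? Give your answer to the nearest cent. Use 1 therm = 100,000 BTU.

€10.83

Heat delivered = 33,900 BTU/h × 15.3 h = 518,670 BTU
Gas input = 518,670 / 0.838 = 618,938 BTU
= 618,938 / 100,000 = 6.189 therm
Cost = 6.189 × €1.75/therm = €10.83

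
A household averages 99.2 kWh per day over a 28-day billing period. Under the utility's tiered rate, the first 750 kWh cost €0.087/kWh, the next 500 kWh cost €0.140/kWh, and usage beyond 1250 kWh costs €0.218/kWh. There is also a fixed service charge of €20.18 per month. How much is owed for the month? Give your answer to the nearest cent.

Usage = 99.2 kWh/day × 28 days = 2777.6 kWh
First 750 kWh × €0.087 = €65.25
Next 500 kWh × €0.140 = €70.00
Remaining 1527.6 kWh × €0.218 = €333.02
Energy charge = €468.27; + service €20.18 = €488.45

€488.45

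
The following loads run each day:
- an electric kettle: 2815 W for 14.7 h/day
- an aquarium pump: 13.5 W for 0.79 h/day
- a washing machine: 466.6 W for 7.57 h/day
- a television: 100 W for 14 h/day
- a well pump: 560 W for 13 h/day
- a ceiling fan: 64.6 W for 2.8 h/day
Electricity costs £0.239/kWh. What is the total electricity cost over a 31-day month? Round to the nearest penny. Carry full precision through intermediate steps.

£398.49

electric kettle: 2815 W × 14.7 h × 31 d = 1,282,796 Wh = 1,283 kWh
aquarium pump: 13.5 W × 0.79 h × 31 d = 331 Wh = 0.3306 kWh
washing machine: 466.6 W × 7.57 h × 31 d = 109,497 Wh = 109.5 kWh
television: 100 W × 14 h × 31 d = 43,400 Wh = 43.4 kWh
well pump: 560 W × 13 h × 31 d = 225,680 Wh = 225.7 kWh
ceiling fan: 64.6 W × 2.8 h × 31 d = 5,607 Wh = 5.607 kWh
Total energy = 1,283 + 0.3306 + 109.5 + 43.4 + 225.7 + 5.607 = 1,667 kWh
Cost = 1,667 kWh × £0.239 = £398.49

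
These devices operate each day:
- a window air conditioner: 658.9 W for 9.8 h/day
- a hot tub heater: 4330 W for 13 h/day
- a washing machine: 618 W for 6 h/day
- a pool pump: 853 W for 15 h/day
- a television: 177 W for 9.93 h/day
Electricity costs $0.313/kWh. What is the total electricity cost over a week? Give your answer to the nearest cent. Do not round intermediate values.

$177.49

window air conditioner: 658.9 W × 9.8 h × 7 d = 45,201 Wh = 45.2 kWh
hot tub heater: 4330 W × 13 h × 7 d = 394,030 Wh = 394 kWh
washing machine: 618 W × 6 h × 7 d = 25,956 Wh = 25.96 kWh
pool pump: 853 W × 15 h × 7 d = 89,565 Wh = 89.56 kWh
television: 177 W × 9.93 h × 7 d = 12,303 Wh = 12.3 kWh
Total energy = 45.2 + 394 + 25.96 + 89.56 + 12.3 = 567.1 kWh
Cost = 567.1 kWh × $0.313 = $177.49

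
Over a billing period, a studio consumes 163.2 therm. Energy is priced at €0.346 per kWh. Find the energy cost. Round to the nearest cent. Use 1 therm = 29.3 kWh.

163.2 therm × (29.3 kWh/therm) = 4,782 kWh
Cost = 4,782 kWh × €0.346/kWh = €1,654.49

€1654.49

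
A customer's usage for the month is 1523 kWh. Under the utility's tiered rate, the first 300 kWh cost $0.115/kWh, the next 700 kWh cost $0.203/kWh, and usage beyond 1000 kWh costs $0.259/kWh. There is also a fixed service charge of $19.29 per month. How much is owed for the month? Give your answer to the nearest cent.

First 300 kWh × $0.115 = $34.50
Next 700 kWh × $0.203 = $142.10
Remaining 523 kWh × $0.259 = $135.46
Energy charge = $312.06; + service $19.29 = $331.35

$331.35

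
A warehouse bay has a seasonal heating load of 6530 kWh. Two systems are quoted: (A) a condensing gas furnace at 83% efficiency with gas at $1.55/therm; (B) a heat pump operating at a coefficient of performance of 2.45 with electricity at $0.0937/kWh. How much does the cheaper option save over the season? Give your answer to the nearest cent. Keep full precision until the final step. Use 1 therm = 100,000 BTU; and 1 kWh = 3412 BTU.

Heat load = 6530 kWh × 3412 = 22,280,360 BTU
Gas: input = 22,280,360 / 0.83 = 26,843,807 BTU = 268.4 therm → 268.4 × $1.55 = $416.08
Heat pump: 22,280,360 BTU / 3412 = 6,530 kWh heat; / 2.45 = 2,665 kWh in → × $0.0937 = $249.74
Difference = |$416.08 − $249.74| = $166.34

$166.34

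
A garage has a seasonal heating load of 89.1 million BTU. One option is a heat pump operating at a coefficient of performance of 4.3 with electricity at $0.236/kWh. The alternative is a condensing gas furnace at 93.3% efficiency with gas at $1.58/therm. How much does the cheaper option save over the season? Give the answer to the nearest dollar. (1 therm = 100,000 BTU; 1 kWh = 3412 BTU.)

$76

Heat load = 89.1 × 10⁶ BTU = 89,100,000 BTU
Gas: input = 89,100,000 / 0.933 = 95,498,392 BTU = 955 therm → 955 × $1.58 = $1,508.87
Heat pump: 89,100,000 BTU / 3412 = 26,110 kWh heat; / 4.3 = 6,073 kWh in → × $0.236 = $1,433.22
Difference = |$1,508.87 − $1,433.22| = $75.66 ≈ $76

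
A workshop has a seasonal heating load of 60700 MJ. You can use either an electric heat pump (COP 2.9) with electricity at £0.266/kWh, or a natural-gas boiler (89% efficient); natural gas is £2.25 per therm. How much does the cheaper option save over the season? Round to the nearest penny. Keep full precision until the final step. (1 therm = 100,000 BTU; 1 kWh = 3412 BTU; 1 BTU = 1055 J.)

Heat load = 60700 MJ = 60,700,000,000 J / 1055 = 57,535,545 BTU
Gas: input = 57,535,545 / 0.89 = 64,646,680 BTU = 646.5 therm → 646.5 × £2.25 = £1,454.55
Heat pump: 57,535,545 BTU / 3412 = 16,860 kWh heat; / 2.9 = 5,815 kWh in → × £0.266 = £1,546.72
Difference = |£1,454.55 − £1,546.72| = £92.17

£92.17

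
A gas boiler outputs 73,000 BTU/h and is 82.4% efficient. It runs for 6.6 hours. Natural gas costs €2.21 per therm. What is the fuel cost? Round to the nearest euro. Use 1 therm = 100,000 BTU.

€13

Heat delivered = 73,000 BTU/h × 6.6 h = 481,800 BTU
Gas input = 481,800 / 0.824 = 584,709 BTU
= 584,709 / 100,000 = 5.847 therm
Cost = 5.847 × €2.21/therm = €12.92 ≈ €13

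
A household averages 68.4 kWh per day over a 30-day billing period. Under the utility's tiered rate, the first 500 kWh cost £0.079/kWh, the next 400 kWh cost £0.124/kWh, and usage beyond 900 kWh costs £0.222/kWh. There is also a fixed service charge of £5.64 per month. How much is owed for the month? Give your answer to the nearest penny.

Usage = 68.4 kWh/day × 30 days = 2052 kWh
First 500 kWh × £0.079 = £39.50
Next 400 kWh × £0.124 = £49.60
Remaining 1152 kWh × £0.222 = £255.74
Energy charge = £344.84; + service £5.64 = £350.48

£350.48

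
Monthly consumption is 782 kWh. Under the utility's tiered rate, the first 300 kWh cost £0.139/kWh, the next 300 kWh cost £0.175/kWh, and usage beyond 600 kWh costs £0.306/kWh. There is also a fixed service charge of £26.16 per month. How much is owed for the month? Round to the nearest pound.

£176

First 300 kWh × £0.139 = £41.70
Next 300 kWh × £0.175 = £52.50
Remaining 182 kWh × £0.306 = £55.69
Energy charge = £149.89; + service £26.16 = £176.05 ≈ £176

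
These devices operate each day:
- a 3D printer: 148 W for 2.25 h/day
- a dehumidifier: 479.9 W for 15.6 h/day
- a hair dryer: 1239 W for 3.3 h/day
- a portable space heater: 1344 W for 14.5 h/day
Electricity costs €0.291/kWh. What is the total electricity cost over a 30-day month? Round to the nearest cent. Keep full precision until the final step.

3D printer: 148 W × 2.25 h × 30 d = 9,990 Wh = 9.99 kWh
dehumidifier: 479.9 W × 15.6 h × 30 d = 224,593 Wh = 224.6 kWh
hair dryer: 1239 W × 3.3 h × 30 d = 122,661 Wh = 122.7 kWh
portable space heater: 1344 W × 14.5 h × 30 d = 584,640 Wh = 584.6 kWh
Total energy = 9.99 + 224.6 + 122.7 + 584.6 = 941.9 kWh
Cost = 941.9 kWh × €0.291 = €274.09

€274.09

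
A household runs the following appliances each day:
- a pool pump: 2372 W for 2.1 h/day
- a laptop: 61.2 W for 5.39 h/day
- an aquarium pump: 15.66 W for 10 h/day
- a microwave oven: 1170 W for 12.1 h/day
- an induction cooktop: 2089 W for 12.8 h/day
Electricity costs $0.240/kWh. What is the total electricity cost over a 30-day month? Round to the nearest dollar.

$334

pool pump: 2372 W × 2.1 h × 30 d = 149,436 Wh = 149.4 kWh
laptop: 61.2 W × 5.39 h × 30 d = 9,896 Wh = 9.896 kWh
aquarium pump: 15.66 W × 10 h × 30 d = 4,698 Wh = 4.698 kWh
microwave oven: 1170 W × 12.1 h × 30 d = 424,710 Wh = 424.7 kWh
induction cooktop: 2089 W × 12.8 h × 30 d = 802,176 Wh = 802.2 kWh
Total energy = 149.4 + 9.896 + 4.698 + 424.7 + 802.2 = 1,391 kWh
Cost = 1,391 kWh × $0.240 = $333.82 ≈ $334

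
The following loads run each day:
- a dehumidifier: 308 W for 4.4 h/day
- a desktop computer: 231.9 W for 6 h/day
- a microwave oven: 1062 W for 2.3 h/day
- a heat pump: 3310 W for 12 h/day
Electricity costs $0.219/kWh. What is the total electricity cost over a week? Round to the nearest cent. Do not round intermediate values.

$68.85

dehumidifier: 308 W × 4.4 h × 7 d = 9,486 Wh = 9.486 kWh
desktop computer: 231.9 W × 6 h × 7 d = 9,740 Wh = 9.74 kWh
microwave oven: 1062 W × 2.3 h × 7 d = 17,098 Wh = 17.1 kWh
heat pump: 3310 W × 12 h × 7 d = 278,040 Wh = 278 kWh
Total energy = 9.486 + 9.74 + 17.1 + 278 = 314.4 kWh
Cost = 314.4 kWh × $0.219 = $68.85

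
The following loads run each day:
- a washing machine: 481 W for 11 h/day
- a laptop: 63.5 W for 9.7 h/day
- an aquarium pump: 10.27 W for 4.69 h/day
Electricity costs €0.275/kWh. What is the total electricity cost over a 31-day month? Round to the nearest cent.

€50.77

washing machine: 481 W × 11 h × 31 d = 164,021 Wh = 164 kWh
laptop: 63.5 W × 9.7 h × 31 d = 19,094 Wh = 19.09 kWh
aquarium pump: 10.27 W × 4.69 h × 31 d = 1,493 Wh = 1.493 kWh
Total energy = 164 + 19.09 + 1.493 = 184.6 kWh
Cost = 184.6 kWh × €0.275 = €50.77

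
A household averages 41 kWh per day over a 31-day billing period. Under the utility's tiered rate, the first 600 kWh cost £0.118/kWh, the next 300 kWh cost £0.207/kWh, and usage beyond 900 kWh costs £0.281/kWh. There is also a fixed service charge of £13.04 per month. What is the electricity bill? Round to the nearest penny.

£250.19

Usage = 41 kWh/day × 31 days = 1271 kWh
First 600 kWh × £0.118 = £70.80
Next 300 kWh × £0.207 = £62.10
Remaining 371 kWh × £0.281 = £104.25
Energy charge = £237.15; + service £13.04 = £250.19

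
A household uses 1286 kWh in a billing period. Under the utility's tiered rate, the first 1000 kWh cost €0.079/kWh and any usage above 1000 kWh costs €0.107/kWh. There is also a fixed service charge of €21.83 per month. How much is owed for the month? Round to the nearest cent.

First 1000 kWh × €0.079 = €79.00
Remaining 286 kWh × €0.107 = €30.60
Energy charge = €109.60; + service €21.83 = €131.43

€131.43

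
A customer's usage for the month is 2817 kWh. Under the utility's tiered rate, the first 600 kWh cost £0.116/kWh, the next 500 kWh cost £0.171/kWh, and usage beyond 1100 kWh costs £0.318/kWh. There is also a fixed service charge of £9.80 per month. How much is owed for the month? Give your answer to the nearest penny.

First 600 kWh × £0.116 = £69.60
Next 500 kWh × £0.171 = £85.50
Remaining 1717 kWh × £0.318 = £546.01
Energy charge = £701.11; + service £9.80 = £710.91

£710.91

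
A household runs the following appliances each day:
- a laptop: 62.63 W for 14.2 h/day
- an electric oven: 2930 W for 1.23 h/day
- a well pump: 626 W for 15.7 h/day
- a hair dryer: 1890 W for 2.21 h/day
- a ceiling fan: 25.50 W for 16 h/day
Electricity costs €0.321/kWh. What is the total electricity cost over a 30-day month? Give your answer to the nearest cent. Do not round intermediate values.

laptop: 62.63 W × 14.2 h × 30 d = 26,680 Wh = 26.68 kWh
electric oven: 2930 W × 1.23 h × 30 d = 108,117 Wh = 108.1 kWh
well pump: 626 W × 15.7 h × 30 d = 294,846 Wh = 294.8 kWh
hair dryer: 1890 W × 2.21 h × 30 d = 125,307 Wh = 125.3 kWh
ceiling fan: 25.50 W × 16 h × 30 d = 12,240 Wh = 12.24 kWh
Total energy = 26.68 + 108.1 + 294.8 + 125.3 + 12.24 = 567.2 kWh
Cost = 567.2 kWh × €0.321 = €182.07

€182.07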